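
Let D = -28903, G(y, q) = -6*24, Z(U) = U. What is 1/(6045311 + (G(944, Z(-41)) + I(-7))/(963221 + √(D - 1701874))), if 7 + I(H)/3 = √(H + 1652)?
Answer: (963221 + I*√1730777)/(5822970506566 + 3*√1645 + 6045311*I*√1730777) ≈ 1.6542e-7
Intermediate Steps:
G(y, q) = -144
I(H) = -21 + 3*√(1652 + H) (I(H) = -21 + 3*√(H + 1652) = -21 + 3*√(1652 + H))
1/(6045311 + (G(944, Z(-41)) + I(-7))/(963221 + √(D - 1701874))) = 1/(6045311 + (-144 + (-21 + 3*√(1652 - 7)))/(963221 + √(-28903 - 1701874))) = 1/(6045311 + (-144 + (-21 + 3*√1645))/(963221 + √(-1730777))) = 1/(6045311 + (-165 + 3*√1645)/(963221 + I*√1730777))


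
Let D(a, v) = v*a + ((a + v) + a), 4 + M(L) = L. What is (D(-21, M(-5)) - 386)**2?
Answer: 61504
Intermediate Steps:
M(L) = -4 + L
D(a, v) = v + 2*a + a*v (D(a, v) = a*v + (v + 2*a) = v + 2*a + a*v)
(D(-21, M(-5)) - 386)**2 = (((-4 - 5) + 2*(-21) - 21*(-4 - 5)) - 386)**2 = ((-9 - 42 - 21*(-9)) - 386)**2 = ((-9 - 42 + 189) - 386)**2 = (138 - 386)**2 = (-248)**2 = 61504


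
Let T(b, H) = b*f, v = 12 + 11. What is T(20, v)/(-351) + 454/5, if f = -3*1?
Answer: 53218/585 ≈ 90.971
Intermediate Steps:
v = 23
f = -3
T(b, H) = -3*b (T(b, H) = b*(-3) = -3*b)
T(20, v)/(-351) + 454/5 = -3*20/(-351) + 454/5 = -60*(-1/351) + 454*(1/5) = 20/117 + 454/5 = 53218/585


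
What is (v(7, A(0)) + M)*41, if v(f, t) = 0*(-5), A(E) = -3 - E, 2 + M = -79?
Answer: -3321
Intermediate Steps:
M = -81 (M = -2 - 79 = -81)
v(f, t) = 0
(v(7, A(0)) + M)*41 = (0 - 81)*41 = -81*41 = -3321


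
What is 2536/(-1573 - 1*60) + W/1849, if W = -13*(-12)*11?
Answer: -1886836/3019417 ≈ -0.62490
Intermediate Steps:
W = 1716 (W = 156*11 = 1716)
2536/(-1573 - 1*60) + W/1849 = 2536/(-1573 - 1*60) + 1716/1849 = 2536/(-1573 - 60) + 1716*(1/1849) = 2536/(-1633) + 1716/1849 = 2536*(-1/1633) + 1716/1849 = -2536/1633 + 1716/1849 = -1886836/3019417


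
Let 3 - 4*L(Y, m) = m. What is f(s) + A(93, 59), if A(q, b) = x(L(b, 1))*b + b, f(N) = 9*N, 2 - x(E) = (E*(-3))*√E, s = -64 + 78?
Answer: 303 + 177*√2/4 ≈ 365.58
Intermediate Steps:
s = 14
L(Y, m) = ¾ - m/4
x(E) = 2 + 3*E^(3/2) (x(E) = 2 - E*(-3)*√E = 2 - (-3*E)*√E = 2 - (-3)*E^(3/2) = 2 + 3*E^(3/2))
A(q, b) = b + b*(2 + 3*√2/4) (A(q, b) = (2 + 3*(¾ - ¼*1)^(3/2))*b + b = (2 + 3*(¾ - ¼)^(3/2))*b + b = (2 + 3*(½)^(3/2))*b + b = (2 + 3*(√2/4))*b + b = (2 + 3*√2/4)*b + b = b*(2 + 3*√2/4) + b = b + b*(2 + 3*√2/4))
f(s) + A(93, 59) = 9*14 + (¾)*59*(4 + √2) = 126 + (177 + 177*√2/4) = 303 + 177*√2/4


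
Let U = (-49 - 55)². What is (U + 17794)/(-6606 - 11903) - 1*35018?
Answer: -648176772/18509 ≈ -35020.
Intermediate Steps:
U = 10816 (U = (-104)² = 10816)
(U + 17794)/(-6606 - 11903) - 1*35018 = (10816 + 17794)/(-6606 - 11903) - 1*35018 = 28610/(-18509) - 35018 = 28610*(-1/18509) - 35018 = -28610/18509 - 35018 = -648176772/18509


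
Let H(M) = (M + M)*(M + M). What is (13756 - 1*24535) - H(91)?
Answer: -43903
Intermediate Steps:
H(M) = 4*M**2 (H(M) = (2*M)*(2*M) = 4*M**2)
(13756 - 1*24535) - H(91) = (13756 - 1*24535) - 4*91**2 = (13756 - 24535) - 4*8281 = -10779 - 1*33124 = -10779 - 33124 = -43903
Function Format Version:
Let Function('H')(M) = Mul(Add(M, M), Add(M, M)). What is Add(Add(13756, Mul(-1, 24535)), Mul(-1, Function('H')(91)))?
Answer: -43903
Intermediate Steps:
Function('H')(M) = Mul(4, Pow(M, 2)) (Function('H')(M) = Mul(Mul(2, M), Mul(2, M)) = Mul(4, Pow(M, 2)))
Add(Add(13756, Mul(-1, 24535)), Mul(-1, Function('H')(91))) = Add(Add(13756, Mul(-1, 24535)), Mul(-1, Mul(4, Pow(91, 2)))) = Add(Add(13756, -24535), Mul(-1, Mul(4, 8281))) = Add(-10779, Mul(-1, 33124)) = Add(-10779, -33124) = -43903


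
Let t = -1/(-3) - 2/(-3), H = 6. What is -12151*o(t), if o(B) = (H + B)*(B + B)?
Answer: -170114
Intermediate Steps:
t = 1 (t = -1*(-⅓) - 2*(-⅓) = ⅓ + ⅔ = 1)
o(B) = 2*B*(6 + B) (o(B) = (6 + B)*(B + B) = (6 + B)*(2*B) = 2*B*(6 + B))
-12151*o(t) = -24302*(6 + 1) = -24302*7 = -12151*14 = -170114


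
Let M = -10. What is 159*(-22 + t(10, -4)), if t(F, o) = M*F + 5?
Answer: -18603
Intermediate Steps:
t(F, o) = 5 - 10*F (t(F, o) = -10*F + 5 = 5 - 10*F)
159*(-22 + t(10, -4)) = 159*(-22 + (5 - 10*10)) = 159*(-22 + (5 - 100)) = 159*(-22 - 95) = 159*(-117) = -18603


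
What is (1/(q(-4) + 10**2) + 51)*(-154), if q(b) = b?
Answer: -377069/48 ≈ -7855.6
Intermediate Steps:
(1/(q(-4) + 10**2) + 51)*(-154) = (1/(-4 + 10**2) + 51)*(-154) = (1/(-4 + 100) + 51)*(-154) = (1/96 + 51)*(-154) = (4897/96)*(-154) = -377069/48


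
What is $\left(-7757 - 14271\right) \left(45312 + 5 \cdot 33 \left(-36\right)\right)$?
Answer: $-867286416$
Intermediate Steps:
$\left(-7757 - 14271\right) \left(45312 + 5 \cdot 33 \left(-36\right)\right) = - 22028 \left(45312 + 165 \left(-36\right)\right) = - 22028 \left(45312 - 5940\right) = \left(-22028\right) 39372 = -867286416$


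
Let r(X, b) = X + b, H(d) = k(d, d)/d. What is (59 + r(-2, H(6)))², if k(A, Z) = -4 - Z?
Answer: 27556/9 ≈ 3061.8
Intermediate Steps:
H(d) = (-4 - d)/d
(59 + r(-2, H(6)))² = (59 + (-2 + (-4 - 1*6)/6))² = (59 + (-2 + (-4 - 6)/6))² = (59 + (-2 + (⅙)*(-10)))² = (59 + (-2 - 5/3))² = (59 - 11/3)² = (166/3)² = 27556/9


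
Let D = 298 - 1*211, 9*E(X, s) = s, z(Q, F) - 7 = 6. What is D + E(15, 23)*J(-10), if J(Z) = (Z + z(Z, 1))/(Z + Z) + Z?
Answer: 10991/180 ≈ 61.061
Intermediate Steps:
z(Q, F) = 13 (z(Q, F) = 7 + 6 = 13)
E(X, s) = s/9
D = 87 (D = 298 - 211 = 87)
J(Z) = Z + (13 + Z)/(2*Z) (J(Z) = (Z + 13)/(Z + Z) + Z = (13 + Z)/((2*Z)) + Z = (13 + Z)*(1/(2*Z)) + Z = (13 + Z)/(2*Z) + Z = Z + (13 + Z)/(2*Z))
D + E(15, 23)*J(-10) = 87 + ((⅑)*23)*(½ - 10 + (13/2)/(-10)) = 87 + 23*(½ - 10 + (13/2)*(-⅒))/9 = 87 + 23*(½ - 10 - 13/20)/9 = 87 + (23/9)*(-203/20) = 87 - 4669/180 = 10991/180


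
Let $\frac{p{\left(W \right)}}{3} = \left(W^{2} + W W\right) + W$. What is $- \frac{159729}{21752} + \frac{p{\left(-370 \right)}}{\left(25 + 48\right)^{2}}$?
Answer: $\frac{16991752239}{115916408} \approx 146.59$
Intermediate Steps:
$p{\left(W \right)} = 3 W + 6 W^{2}$ ($p{\left(W \right)} = 3 \left(\left(W^{2} + W W\right) + W\right) = 3 \left(\left(W^{2} + W^{2}\right) + W\right) = 3 \left(2 W^{2} + W\right) = 3 \left(W + 2 W^{2}\right) = 3 W + 6 W^{2}$)
$- \frac{159729}{21752} + \frac{p{\left(-370 \right)}}{\left(25 + 48\right)^{2}} = - \frac{159729}{21752} + \frac{3 \left(-370\right) \left(1 + 2 \left(-370\right)\right)}{\left(25 + 48\right)^{2}} = \left(-159729\right) \frac{1}{21752} + \frac{3 \left(-370\right) \left(1 - 740\right)}{73^{2}} = - \frac{159729}{21752} + \frac{3 \left(-370\right) \left(-739\right)}{5329} = - \frac{159729}{21752} + 820290 \cdot \frac{1}{5329} = - \frac{159729}{21752} + \frac{820290}{5329} = \frac{16991752239}{115916408}$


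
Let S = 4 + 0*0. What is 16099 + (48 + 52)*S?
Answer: 16499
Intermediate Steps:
S = 4 (S = 4 + 0 = 4)
16099 + (48 + 52)*S = 16099 + (48 + 52)*4 = 16099 + 100*4 = 16099 + 400 = 16499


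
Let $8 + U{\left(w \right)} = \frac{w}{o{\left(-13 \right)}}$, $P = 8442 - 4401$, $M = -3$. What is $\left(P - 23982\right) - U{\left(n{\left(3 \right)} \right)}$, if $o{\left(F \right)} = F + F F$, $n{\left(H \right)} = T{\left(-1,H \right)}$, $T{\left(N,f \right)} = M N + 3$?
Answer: $- \frac{518259}{26} \approx -19933.0$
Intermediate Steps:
$T{\left(N,f \right)} = 3 - 3 N$ ($T{\left(N,f \right)} = - 3 N + 3 = 3 - 3 N$)
$n{\left(H \right)} = 6$ ($n{\left(H \right)} = 3 - -3 = 3 + 3 = 6$)
$o{\left(F \right)} = F + F^{2}$
$P = 4041$
$U{\left(w \right)} = -8 + \frac{w}{156}$ ($U{\left(w \right)} = -8 + \frac{w}{\left(-13\right) \left(1 - 13\right)} = -8 + \frac{w}{\left(-13\right) \left(-12\right)} = -8 + \frac{w}{156}$)
$\left(P - 23982\right) - U{\left(n{\left(3 \right)} \right)} = \left(4041 - 23982\right) - \left(-8 + \frac{1}{156} \cdot 6\right) = -19941 - \left(-8 + \frac{1}{26}\right) = -19941 - - \frac{207}{26} = -19941 + \frac{207}{26} = - \frac{518259}{26}$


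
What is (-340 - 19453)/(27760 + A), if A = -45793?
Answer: 19793/18033 ≈ 1.0976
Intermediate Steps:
(-340 - 19453)/(27760 + A) = (-340 - 19453)/(27760 - 45793) = -19793/(-18033) = -19793*(-1/18033) = 19793/18033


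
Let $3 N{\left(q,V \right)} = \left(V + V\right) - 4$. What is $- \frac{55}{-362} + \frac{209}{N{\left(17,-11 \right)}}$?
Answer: $- \frac{56386}{2353} \approx -23.963$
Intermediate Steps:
$N{\left(q,V \right)} = - \frac{4}{3} + \frac{2 V}{3}$ ($N{\left(q,V \right)} = \frac{\left(V + V\right) - 4}{3} = \frac{2 V - 4}{3} = \frac{-4 + 2 V}{3} = - \frac{4}{3} + \frac{2 V}{3}$)
$- \frac{55}{-362} + \frac{209}{N{\left(17,-11 \right)}} = - \frac{55}{-362} + \frac{209}{- \frac{4}{3} + \frac{2}{3} \left(-11\right)} = \left(-55\right) \left(- \frac{1}{362}\right) + \frac{209}{- \frac{4}{3} - \frac{22}{3}} = \frac{55}{362} + \frac{209}{- \frac{26}{3}} = \frac{55}{362} + 209 \left(- \frac{3}{26}\right) = \frac{55}{362} - \frac{627}{26} = - \frac{56386}{2353}$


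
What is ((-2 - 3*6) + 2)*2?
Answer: -36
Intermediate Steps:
((-2 - 3*6) + 2)*2 = ((-2 - 18) + 2)*2 = (-20 + 2)*2 = -18*2 = -36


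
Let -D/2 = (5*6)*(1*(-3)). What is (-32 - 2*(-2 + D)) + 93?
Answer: -295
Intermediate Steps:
D = 180 (D = -2*5*6*1*(-3) = -60*(-3) = -2*(-90) = 180)
(-32 - 2*(-2 + D)) + 93 = (-32 - 2*(-2 + 180)) + 93 = (-32 - 2*178) + 93 = (-32 - 356) + 93 = -388 + 93 = -295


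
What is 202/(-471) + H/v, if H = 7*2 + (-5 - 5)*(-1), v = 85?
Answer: -5866/40035 ≈ -0.14652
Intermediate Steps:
H = 24 (H = 14 - 10*(-1) = 14 + 10 = 24)
202/(-471) + H/v = 202/(-471) + 24/85 = 202*(-1/471) + 24*(1/85) = -202/471 + 24/85 = -5866/40035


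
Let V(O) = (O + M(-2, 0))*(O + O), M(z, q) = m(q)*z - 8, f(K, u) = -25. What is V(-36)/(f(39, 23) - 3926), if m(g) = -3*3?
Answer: -208/439 ≈ -0.47380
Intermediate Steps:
m(g) = -9
M(z, q) = -8 - 9*z (M(z, q) = -9*z - 8 = -8 - 9*z)
V(O) = 2*O*(10 + O) (V(O) = (O + (-8 - 9*(-2)))*(O + O) = (O + (-8 + 18))*(2*O) = (O + 10)*(2*O) = (10 + O)*(2*O) = 2*O*(10 + O))
V(-36)/(f(39, 23) - 3926) = (2*(-36)*(10 - 36))/(-25 - 3926) = (2*(-36)*(-26))/(-3951) = 1872*(-1/3951) = -208/439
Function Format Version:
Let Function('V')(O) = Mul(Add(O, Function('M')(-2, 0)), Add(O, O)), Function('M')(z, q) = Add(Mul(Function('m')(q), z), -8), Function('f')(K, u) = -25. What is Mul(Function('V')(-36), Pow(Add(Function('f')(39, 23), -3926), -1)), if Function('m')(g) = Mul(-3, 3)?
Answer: Rational(-208, 439) ≈ -0.47380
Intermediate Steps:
Function('m')(g) = -9
Function('M')(z, q) = Add(-8, Mul(-9, z)) (Function('M')(z, q) = Add(Mul(-9, z), -8) = Add(-8, Mul(-9, z)))
Function('V')(O) = Mul(2, O, Add(10, O)) (Function('V')(O) = Mul(Add(O, Add(-8, Mul(-9, -2))), Add(O, O)) = Mul(Add(O, Add(-8, 18)), Mul(2, O)) = Mul(Add(O, 10), Mul(2, O)) = Mul(Add(10, O), Mul(2, O)) = Mul(2, O, Add(10, O)))
Mul(Function('V')(-36), Pow(Add(Function('f')(39, 23), -3926), -1)) = Mul(Mul(2, -36, Add(10, -36)), Pow(Add(-25, -3926), -1)) = Mul(Mul(2, -36, -26), Pow(-3951, -1)) = Mul(1872, Rational(-1, 3951)) = Rational(-208, 439)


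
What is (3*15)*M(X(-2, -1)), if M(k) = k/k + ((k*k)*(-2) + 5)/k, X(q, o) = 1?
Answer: 180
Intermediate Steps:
M(k) = 1 + (5 - 2*k**2)/k (M(k) = 1 + (k**2*(-2) + 5)/k = 1 + (-2*k**2 + 5)/k = 1 + (5 - 2*k**2)/k)
(3*15)*M(X(-2, -1)) = (3*15)*(1 - 2*1 + 5/1) = 45*(1 - 2 + 5*1) = 45*(1 - 2 + 5) = 45*4 = 180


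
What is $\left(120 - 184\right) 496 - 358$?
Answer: $-32102$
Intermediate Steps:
$\left(120 - 184\right) 496 - 358 = \left(-64\right) 496 - 358 = -31744 - 358 = -32102$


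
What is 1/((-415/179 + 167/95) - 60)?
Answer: -17005/1029832 ≈ -0.016512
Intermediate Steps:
1/((-415/179 + 167/95) - 60) = 1/(-9532/17005 - 60) = 1/(-1029832/17005) = -17005/1029832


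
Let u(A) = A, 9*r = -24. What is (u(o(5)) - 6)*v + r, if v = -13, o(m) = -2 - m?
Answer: 499/3 ≈ 166.33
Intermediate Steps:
r = -8/3 (r = (⅑)*(-24) = -8/3 ≈ -2.6667)
(u(o(5)) - 6)*v + r = ((-2 - 1*5) - 6)*(-13) - 8/3 = ((-2 - 5) - 6)*(-13) - 8/3 = (-7 - 6)*(-13) - 8/3 = -13*(-13) - 8/3 = 169 - 8/3 = 499/3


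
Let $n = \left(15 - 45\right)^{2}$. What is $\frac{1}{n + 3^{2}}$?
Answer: $\frac{1}{909} \approx 0.0011001$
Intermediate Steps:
$n = 900$ ($n = \left(-30\right)^{2} = 900$)
$\frac{1}{n + 3^{2}} = \frac{1}{900 + 3^{2}} = \frac{1}{900 + 9} = \frac{1}{909}$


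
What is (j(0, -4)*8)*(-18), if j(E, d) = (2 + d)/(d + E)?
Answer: -72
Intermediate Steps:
j(E, d) = (2 + d)/(E + d)
(j(0, -4)*8)*(-18) = (((2 - 4)/(0 - 4))*8)*(-18) = ((-2/(-4))*8)*(-18) = (-¼*(-2)*8)*(-18) = ((½)*8)*(-18) = 4*(-18) = -72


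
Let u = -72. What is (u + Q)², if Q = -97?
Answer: 28561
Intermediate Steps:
(u + Q)² = (-72 - 97)² = (-169)² = 28561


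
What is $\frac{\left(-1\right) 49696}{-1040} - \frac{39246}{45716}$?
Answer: $\frac{69721453}{1485770} \approx 46.926$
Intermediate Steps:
$\frac{\left(-1\right) 49696}{-1040} - \frac{39246}{45716} = \left(-49696\right) \left(- \frac{1}{1040}\right) - \frac{19623}{22858} = \frac{3106}{65} - \frac{19623}{22858} = \frac{69721453}{1485770}$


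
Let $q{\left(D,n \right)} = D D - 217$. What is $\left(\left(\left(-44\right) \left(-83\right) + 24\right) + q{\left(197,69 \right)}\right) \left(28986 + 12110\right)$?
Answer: $1737045728$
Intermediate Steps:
$q{\left(D,n \right)} = -217 + D^{2}$ ($q{\left(D,n \right)} = D^{2} - 217 = -217 + D^{2}$)
$\left(\left(\left(-44\right) \left(-83\right) + 24\right) + q{\left(197,69 \right)}\right) \left(28986 + 12110\right) = \left(\left(\left(-44\right) \left(-83\right) + 24\right) - \left(217 - 197^{2}\right)\right) \left(28986 + 12110\right) = \left(\left(3652 + 24\right) + \left(-217 + 38809\right)\right) 41096 = \left(3676 + 38592\right) 41096 = 42268 \cdot 41096 = 1737045728$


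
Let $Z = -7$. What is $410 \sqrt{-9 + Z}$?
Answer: $1640 i \approx 1640.0 i$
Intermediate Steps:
$410 \sqrt{-9 + Z} = 410 \sqrt{-9 - 7} = 410 \sqrt{-16} = 410 \cdot 4 i = 1640 i$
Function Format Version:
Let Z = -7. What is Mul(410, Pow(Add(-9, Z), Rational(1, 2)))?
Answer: Mul(1640, I) ≈ Mul(1640.0, I)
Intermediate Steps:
Mul(410, Pow(Add(-9, Z), Rational(1, 2))) = Mul(410, Pow(Add(-9, -7), Rational(1, 2))) = Mul(410, Pow(-16, Rational(1, 2))) = Mul(410, Mul(4, I)) = Mul(1640, I)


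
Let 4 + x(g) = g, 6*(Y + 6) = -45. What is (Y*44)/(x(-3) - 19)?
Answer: 297/13 ≈ 22.846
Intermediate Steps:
Y = -27/2 (Y = -6 + (⅙)*(-45) = -6 - 15/2 = -27/2 ≈ -13.500)
x(g) = -4 + g
(Y*44)/(x(-3) - 19) = (-27/2*44)/((-4 - 3) - 19) = -594/(-7 - 19) = -594/(-26) = -594*(-1/26) = 297/13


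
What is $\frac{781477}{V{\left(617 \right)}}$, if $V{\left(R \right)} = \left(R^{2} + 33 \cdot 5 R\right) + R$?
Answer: $\frac{781477}{483111} \approx 1.6176$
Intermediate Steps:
$V{\left(R \right)} = R^{2} + 166 R$ ($V{\left(R \right)} = \left(R^{2} + 165 R\right) + R = R^{2} + 166 R$)
$\frac{781477}{V{\left(617 \right)}} = \frac{781477}{617 \left(166 + 617\right)} = \frac{781477}{617 \cdot 783} = \frac{781477}{483111}$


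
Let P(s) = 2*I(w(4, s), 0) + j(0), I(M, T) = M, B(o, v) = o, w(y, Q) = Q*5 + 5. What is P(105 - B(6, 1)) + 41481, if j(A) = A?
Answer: 42481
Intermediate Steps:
w(y, Q) = 5 + 5*Q (w(y, Q) = 5*Q + 5 = 5 + 5*Q)
P(s) = 10 + 10*s (P(s) = 2*(5 + 5*s) + 0 = (10 + 10*s) + 0 = 10 + 10*s)
P(105 - B(6, 1)) + 41481 = (10 + 10*(105 - 1*6)) + 41481 = (10 + 10*(105 - 6)) + 41481 = (10 + 10*99) + 41481 = (10 + 990) + 41481 = 1000 + 41481 = 42481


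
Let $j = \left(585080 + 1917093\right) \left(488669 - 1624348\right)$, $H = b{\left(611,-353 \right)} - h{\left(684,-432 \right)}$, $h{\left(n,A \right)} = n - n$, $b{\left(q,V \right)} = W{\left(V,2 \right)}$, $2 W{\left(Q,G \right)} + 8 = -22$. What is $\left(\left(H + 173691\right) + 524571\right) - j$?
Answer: $2841666028714$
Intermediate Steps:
$W{\left(Q,G \right)} = -15$ ($W{\left(Q,G \right)} = -4 + \frac{1}{2} \left(-22\right) = -4 - 11 = -15$)
$b{\left(q,V \right)} = -15$
$h{\left(n,A \right)} = 0$
$H = -15$ ($H = -15 - 0 = -15 + 0 = -15$)
$j = -2841665330467$ ($j = 2502173 \left(-1135679\right) = -2841665330467$)
$\left(\left(H + 173691\right) + 524571\right) - j = \left(\left(-15 + 173691\right) + 524571\right) - -2841665330467 = \left(173676 + 524571\right) + 2841665330467 = 698247 + 2841665330467 = 2841666028714$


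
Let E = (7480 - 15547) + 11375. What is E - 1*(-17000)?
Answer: 20308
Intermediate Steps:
E = 3308 (E = -8067 + 11375 = 3308)
E - 1*(-17000) = 3308 - 1*(-17000) = 3308 + 17000 = 20308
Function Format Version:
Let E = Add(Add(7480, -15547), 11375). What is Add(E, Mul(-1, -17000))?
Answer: 20308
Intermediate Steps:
E = 3308 (E = Add(-8067, 11375) = 3308)
Add(E, Mul(-1, -17000)) = Add(3308, Mul(-1, -17000)) = Add(3308, 17000) = 20308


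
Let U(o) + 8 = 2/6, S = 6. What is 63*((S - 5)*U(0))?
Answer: -483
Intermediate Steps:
U(o) = -23/3 (U(o) = -8 + 2/6 = -8 + 2*(⅙) = -8 + ⅓ = -23/3)
63*((S - 5)*U(0)) = 63*((6 - 5)*(-23/3)) = 63*(1*(-23/3)) = 63*(-23/3) = -483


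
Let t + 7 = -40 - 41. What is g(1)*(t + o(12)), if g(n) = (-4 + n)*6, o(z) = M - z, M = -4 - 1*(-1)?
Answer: 1854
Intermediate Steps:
t = -88 (t = -7 + (-40 - 41) = -7 - 81 = -88)
M = -3 (M = -4 + 1 = -3)
o(z) = -3 - z
g(n) = -24 + 6*n
g(1)*(t + o(12)) = (-24 + 6*1)*(-88 + (-3 - 1*12)) = (-24 + 6)*(-88 + (-3 - 12)) = -18*(-88 - 15) = -18*(-103) = 1854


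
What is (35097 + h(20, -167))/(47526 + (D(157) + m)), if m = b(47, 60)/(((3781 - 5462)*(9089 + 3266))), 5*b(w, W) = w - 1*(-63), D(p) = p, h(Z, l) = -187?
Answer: 725037237050/990316544643 ≈ 0.73213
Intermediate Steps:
b(w, W) = 63/5 + w/5 (b(w, W) = (w - 1*(-63))/5 = (w + 63)/5 = (63 + w)/5 = 63/5 + w/5)
m = -22/20768755 (m = (63/5 + (⅕)*47)/(((3781 - 5462)*(9089 + 3266))) = (63/5 + 47/5)/((-1681*12355)) = 22/(-20768755) = 22*(-1/20768755) = -22/20768755 ≈ -1.0593e-6)
(35097 + h(20, -167))/(47526 + (D(157) + m)) = (35097 - 187)/(47526 + (157 - 22/20768755)) = 34910/(47526 + 3260694513/20768755) = 34910/(990316544643/20768755) = 34910*(20768755/990316544643) = 725037237050/990316544643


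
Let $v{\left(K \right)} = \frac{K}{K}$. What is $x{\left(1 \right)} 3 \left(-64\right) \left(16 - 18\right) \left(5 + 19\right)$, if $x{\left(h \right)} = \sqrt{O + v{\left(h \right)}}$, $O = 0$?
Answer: $9216$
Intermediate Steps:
$v{\left(K \right)} = 1$
$x{\left(h \right)} = 1$ ($x{\left(h \right)} = \sqrt{0 + 1} = \sqrt{1} = 1$)
$x{\left(1 \right)} 3 \left(-64\right) \left(16 - 18\right) \left(5 + 19\right) = 1 \cdot 3 \left(-64\right) \left(16 - 18\right) \left(5 + 19\right) = 3 \left(-64\right) \left(\left(-2\right) 24\right) = \left(-192\right) \left(-48\right) = 9216$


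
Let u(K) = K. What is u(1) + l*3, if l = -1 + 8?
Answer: 22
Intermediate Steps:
l = 7
u(1) + l*3 = 1 + 7*3 = 1 + 21 = 22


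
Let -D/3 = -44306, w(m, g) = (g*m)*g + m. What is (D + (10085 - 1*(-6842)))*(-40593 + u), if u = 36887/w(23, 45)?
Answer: -12323224961405/2026 ≈ -6.0825e+9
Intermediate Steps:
w(m, g) = m + m*g² (w(m, g) = m*g² + m = m + m*g²)
D = 132918 (D = -3*(-44306) = 132918)
u = 36887/46598 (u = 36887/((23*(1 + 45²))) = 36887/((23*(1 + 2025))) = 36887/((23*2026)) = 36887/46598 ≈ 0.79160)
(D + (10085 - 1*(-6842)))*(-40593 + u) = (132918 + (10085 - 1*(-6842)))*(-40593 + 36887/46598) = (132918 + (10085 + 6842))*(-1891515727/46598) = (132918 + 16927)*(-1891515727/46598) = 149845*(-1891515727/46598) = -12323224961405/2026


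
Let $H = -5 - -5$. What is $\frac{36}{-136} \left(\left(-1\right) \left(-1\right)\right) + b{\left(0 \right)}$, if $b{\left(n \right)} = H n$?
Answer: $- \frac{9}{34} \approx -0.26471$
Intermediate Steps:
$H = 0$ ($H = -5 + 5 = 0$)
$b{\left(n \right)} = 0$ ($b{\left(n \right)} = 0 n = 0$)
$\frac{36}{-136} \left(\left(-1\right) \left(-1\right)\right) + b{\left(0 \right)} = \frac{36}{-136} \left(\left(-1\right) \left(-1\right)\right) + 0 = 36 \left(- \frac{1}{136}\right) 1 + 0 = \left(- \frac{9}{34}\right) 1 + 0 = - \frac{9}{34} + 0 = - \frac{9}{34}$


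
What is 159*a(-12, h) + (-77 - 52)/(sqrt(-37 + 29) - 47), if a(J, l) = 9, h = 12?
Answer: 1059530/739 + 86*I*sqrt(2)/739 ≈ 1433.7 + 0.16458*I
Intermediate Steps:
159*a(-12, h) + (-77 - 52)/(sqrt(-37 + 29) - 47) = 159*9 + (-77 - 52)/(sqrt(-37 + 29) - 47) = 1431 - 129/(sqrt(-8) - 47) = 1431 - 129/(2*I*sqrt(2) - 47) = 1431 - 129/(-47 + 2*I*sqrt(2))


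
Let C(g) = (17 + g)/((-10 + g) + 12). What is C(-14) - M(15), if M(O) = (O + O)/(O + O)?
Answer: -5/4 ≈ -1.2500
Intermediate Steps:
M(O) = 1 (M(O) = (2*O)/((2*O)) = (2*O)*(1/(2*O)) = 1)
C(g) = (17 + g)/(2 + g)
C(-14) - M(15) = (17 - 14)/(2 - 14) - 1*1 = 3/(-12) - 1 = -1/12*3 - 1 = -¼ - 1 = -5/4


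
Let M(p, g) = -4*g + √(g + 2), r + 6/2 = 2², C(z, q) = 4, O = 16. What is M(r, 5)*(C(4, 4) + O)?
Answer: -400 + 20*√7 ≈ -347.08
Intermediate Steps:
r = 1 (r = -3 + 2² = -3 + 4 = 1)
M(p, g) = √(2 + g) - 4*g (M(p, g) = -4*g + √(2 + g) = √(2 + g) - 4*g)
M(r, 5)*(C(4, 4) + O) = (√(2 + 5) - 4*5)*(4 + 16) = (√7 - 20)*20 = (-20 + √7)*20 = -400 + 20*√7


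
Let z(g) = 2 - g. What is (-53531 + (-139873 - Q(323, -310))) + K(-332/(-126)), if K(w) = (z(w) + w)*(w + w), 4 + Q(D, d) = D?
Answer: -12203885/63 ≈ -1.9371e+5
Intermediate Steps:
Q(D, d) = -4 + D
K(w) = 4*w (K(w) = ((2 - w) + w)*(w + w) = 2*(2*w) = 4*w)
(-53531 + (-139873 - Q(323, -310))) + K(-332/(-126)) = (-53531 + (-139873 - (-4 + 323))) + 4*(-332/(-126)) = (-53531 + (-139873 - 1*319)) + 4*(-332*(-1/126)) = (-53531 + (-139873 - 319)) + 4*(166/63) = (-53531 - 140192) + 664/63 = -193723 + 664/63 = -12203885/63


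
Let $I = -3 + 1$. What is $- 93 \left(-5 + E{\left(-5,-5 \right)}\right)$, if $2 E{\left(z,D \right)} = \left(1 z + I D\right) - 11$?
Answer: $744$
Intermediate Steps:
$I = -2$
$E{\left(z,D \right)} = - \frac{11}{2} + \frac{z}{2} - D$ ($E{\left(z,D \right)} = \frac{\left(1 z - 2 D\right) - 11}{2} = \frac{\left(z - 2 D\right) - 11}{2} = \frac{-11 + z - 2 D}{2} = - \frac{11}{2} + \frac{z}{2} - D$)
$- 93 \left(-5 + E{\left(-5,-5 \right)}\right) = - 93 \left(-5 - 3\right) = \left(-93\right) \left(-8\right) = 744$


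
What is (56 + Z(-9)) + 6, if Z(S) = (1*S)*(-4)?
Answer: 98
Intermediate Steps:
Z(S) = -4*S (Z(S) = S*(-4) = -4*S)
(56 + Z(-9)) + 6 = (56 - 4*(-9)) + 6 = (56 + 36) + 6 = 92 + 6 = 98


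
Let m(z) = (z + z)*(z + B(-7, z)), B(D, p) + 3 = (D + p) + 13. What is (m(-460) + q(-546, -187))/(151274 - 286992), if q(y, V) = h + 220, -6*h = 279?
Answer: -1687627/271436 ≈ -6.2174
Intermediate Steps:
h = -93/2 (h = -1/6*279 = -93/2 ≈ -46.500)
B(D, p) = 10 + D + p (B(D, p) = -3 + ((D + p) + 13) = -3 + (13 + D + p) = 10 + D + p)
m(z) = 2*z*(3 + 2*z) (m(z) = (z + z)*(z + (10 - 7 + z)) = (2*z)*(z + (3 + z)) = (2*z)*(3 + 2*z) = 2*z*(3 + 2*z))
q(y, V) = 347/2 (q(y, V) = -93/2 + 220 = 347/2)
(m(-460) + q(-546, -187))/(151274 - 286992) = (2*(-460)*(3 + 2*(-460)) + 347/2)/(151274 - 286992) = (2*(-460)*(3 - 920) + 347/2)/(-135718) = (2*(-460)*(-917) + 347/2)*(-1/135718) = (843640 + 347/2)*(-1/135718) = (1687627/2)*(-1/135718) = -1687627/271436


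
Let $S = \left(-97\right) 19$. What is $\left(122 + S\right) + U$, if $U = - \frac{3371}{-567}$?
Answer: $- \frac{972436}{567} \approx -1715.1$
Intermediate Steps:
$S = -1843$
$U = \frac{3371}{567}$ ($U = \left(-3371\right) \left(- \frac{1}{567}\right) = \frac{3371}{567} \approx 5.9453$)
$\left(122 + S\right) + U = \left(122 - 1843\right) + \frac{3371}{567} = -1721 + \frac{3371}{567} = - \frac{972436}{567}$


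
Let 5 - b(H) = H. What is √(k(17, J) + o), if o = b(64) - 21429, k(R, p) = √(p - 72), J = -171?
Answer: √(-21488 + 9*I*√3) ≈ 0.0532 + 146.59*I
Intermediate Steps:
b(H) = 5 - H
k(R, p) = √(-72 + p)
o = -21488 (o = (5 - 1*64) - 21429 = (5 - 64) - 21429 = -59 - 21429 = -21488)
√(k(17, J) + o) = √(√(-72 - 171) - 21488) = √(√(-243) - 21488) = √(9*I*√3 - 21488) = √(-21488 + 9*I*√3)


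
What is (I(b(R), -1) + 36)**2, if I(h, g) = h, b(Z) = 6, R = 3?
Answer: 1764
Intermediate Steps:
(I(b(R), -1) + 36)**2 = (6 + 36)**2 = 42**2 = 1764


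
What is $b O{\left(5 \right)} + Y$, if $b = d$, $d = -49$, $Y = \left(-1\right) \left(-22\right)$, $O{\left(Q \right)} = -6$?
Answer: $316$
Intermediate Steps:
$Y = 22$
$b = -49$
$b O{\left(5 \right)} + Y = \left(-49\right) \left(-6\right) + 22 = 294 + 22 = 316$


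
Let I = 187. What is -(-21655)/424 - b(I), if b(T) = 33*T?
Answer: -2594849/424 ≈ -6119.9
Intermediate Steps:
-(-21655)/424 - b(I) = -(-21655)/424 - 33*187 = -(-21655)/424 - 1*6171 = -71*(-305/424) - 6171 = 21655/424 - 6171 = -2594849/424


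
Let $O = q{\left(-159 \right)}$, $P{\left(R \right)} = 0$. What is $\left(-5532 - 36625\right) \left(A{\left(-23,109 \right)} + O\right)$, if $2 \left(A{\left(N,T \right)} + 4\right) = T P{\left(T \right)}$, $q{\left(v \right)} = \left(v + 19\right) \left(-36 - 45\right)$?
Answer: $-477891752$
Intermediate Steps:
$q{\left(v \right)} = -1539 - 81 v$ ($q{\left(v \right)} = \left(19 + v\right) \left(-81\right) = -1539 - 81 v$)
$O = 11340$ ($O = -1539 - -12879 = -1539 + 12879 = 11340$)
$A{\left(N,T \right)} = -4$ ($A{\left(N,T \right)} = -4 + \frac{T 0}{2} = -4 + \frac{1}{2} \cdot 0 = -4 + 0 = -4$)
$\left(-5532 - 36625\right) \left(A{\left(-23,109 \right)} + O\right) = \left(-5532 - 36625\right) \left(-4 + 11340\right) = \left(-42157\right) 11336 = -477891752$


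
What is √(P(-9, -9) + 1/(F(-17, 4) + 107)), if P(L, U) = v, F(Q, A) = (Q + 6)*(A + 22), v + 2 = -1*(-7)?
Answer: √160026/179 ≈ 2.2348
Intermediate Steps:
v = 5 (v = -2 - 1*(-7) = -2 + 7 = 5)
F(Q, A) = (6 + Q)*(22 + A)
P(L, U) = 5
√(P(-9, -9) + 1/(F(-17, 4) + 107)) = √(5 + 1/((132 + 6*4 + 22*(-17) + 4*(-17)) + 107)) = √(5 + 1/((132 + 24 - 374 - 68) + 107)) = √(5 + 1/(-286 + 107)) = √(5 + 1/(-179)) = √(5 - 1/179) = √(894/179) = √160026/179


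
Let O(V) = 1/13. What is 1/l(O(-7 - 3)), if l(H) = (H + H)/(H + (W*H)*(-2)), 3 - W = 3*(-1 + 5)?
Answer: 19/2 ≈ 9.5000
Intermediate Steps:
W = -9 (W = 3 - 3*(-1 + 5) = 3 - 3*4 = 3 - 1*12 = 3 - 12 = -9)
O(V) = 1/13
l(H) = 2/19 (l(H) = (H + H)/(H - 9*H*(-2)) = (2*H)/(H + 18*H) = (2*H)/((19*H)) = (2*H)*(1/(19*H)) = 2/19)
1/l(O(-7 - 3)) = 1/(2/19) = 19/2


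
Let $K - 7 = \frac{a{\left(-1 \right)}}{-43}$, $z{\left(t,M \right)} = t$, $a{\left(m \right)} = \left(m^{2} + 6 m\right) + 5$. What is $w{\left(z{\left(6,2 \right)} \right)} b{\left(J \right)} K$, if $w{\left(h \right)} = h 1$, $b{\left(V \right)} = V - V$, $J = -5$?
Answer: $0$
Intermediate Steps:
$a{\left(m \right)} = 5 + m^{2} + 6 m$
$b{\left(V \right)} = 0$
$w{\left(h \right)} = h$
$K = 7$ ($K = 7 + \frac{5 + \left(-1\right)^{2} + 6 \left(-1\right)}{-43} = 7 + \left(5 + 1 - 6\right) \left(- \frac{1}{43}\right) = 7 + 0 \left(- \frac{1}{43}\right) = 7 + 0 = 7$)
$w{\left(z{\left(6,2 \right)} \right)} b{\left(J \right)} K = 6 \cdot 0 \cdot 7 = 0 \cdot 7 = 0$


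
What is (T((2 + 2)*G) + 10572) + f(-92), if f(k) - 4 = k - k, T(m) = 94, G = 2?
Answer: 10670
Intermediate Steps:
f(k) = 4 (f(k) = 4 + (k - k) = 4 + 0 = 4)
(T((2 + 2)*G) + 10572) + f(-92) = (94 + 10572) + 4 = 10666 + 4 = 10670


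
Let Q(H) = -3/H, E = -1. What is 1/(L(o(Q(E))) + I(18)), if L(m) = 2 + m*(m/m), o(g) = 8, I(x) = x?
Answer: 1/28 ≈ 0.035714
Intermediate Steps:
L(m) = 2 + m (L(m) = 2 + m*1 = 2 + m)
1/(L(o(Q(E))) + I(18)) = 1/((2 + 8) + 18) = 1/(10 + 18) = 1/28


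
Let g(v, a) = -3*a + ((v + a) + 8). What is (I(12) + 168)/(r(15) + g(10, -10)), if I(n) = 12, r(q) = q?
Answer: 180/53 ≈ 3.3962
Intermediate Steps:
g(v, a) = 8 + v - 2*a (g(v, a) = -3*a + ((a + v) + 8) = -3*a + (8 + a + v) = 8 + v - 2*a)
(I(12) + 168)/(r(15) + g(10, -10)) = (12 + 168)/(15 + (8 + 10 - 2*(-10))) = 180/(15 + (8 + 10 + 20)) = 180/(15 + 38) = 180/53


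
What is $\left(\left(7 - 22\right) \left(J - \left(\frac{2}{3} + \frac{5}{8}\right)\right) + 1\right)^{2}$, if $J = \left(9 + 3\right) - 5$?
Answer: $\frac{458329}{64} \approx 7161.4$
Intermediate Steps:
$J = 7$ ($J = 12 - 5 = 7$)
$\left(\left(7 - 22\right) \left(J - \left(\frac{2}{3} + \frac{5}{8}\right)\right) + 1\right)^{2} = \left(\left(7 - 22\right) \left(7 - \left(\frac{2}{3} + \frac{5}{8}\right)\right) + 1\right)^{2} = \left(- 15 \left(7 - \frac{31}{24}\right) + 1\right)^{2} = \left(\left(-15\right) \frac{137}{24} + 1\right)^{2} = \left(- \frac{685}{8} + 1\right)^{2} = \left(- \frac{677}{8}\right)^{2} = \frac{458329}{64}$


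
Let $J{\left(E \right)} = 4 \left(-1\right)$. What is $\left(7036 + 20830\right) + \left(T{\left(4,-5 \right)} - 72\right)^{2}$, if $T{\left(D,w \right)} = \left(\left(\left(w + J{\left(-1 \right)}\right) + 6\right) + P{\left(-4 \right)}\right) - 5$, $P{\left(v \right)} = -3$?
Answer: $34755$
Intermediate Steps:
$J{\left(E \right)} = -4$
$T{\left(D,w \right)} = -6 + w$ ($T{\left(D,w \right)} = \left(\left(\left(w - 4\right) + 6\right) - 3\right) - 5 = \left(\left(\left(-4 + w\right) + 6\right) - 3\right) - 5 = \left(\left(2 + w\right) - 3\right) - 5 = \left(-1 + w\right) - 5 = -6 + w$)
$\left(7036 + 20830\right) + \left(T{\left(4,-5 \right)} - 72\right)^{2} = \left(7036 + 20830\right) + \left(\left(-6 - 5\right) - 72\right)^{2} = 27866 + \left(-11 - 72\right)^{2} = 27866 + \left(-83\right)^{2} = 27866 + 6889 = 34755$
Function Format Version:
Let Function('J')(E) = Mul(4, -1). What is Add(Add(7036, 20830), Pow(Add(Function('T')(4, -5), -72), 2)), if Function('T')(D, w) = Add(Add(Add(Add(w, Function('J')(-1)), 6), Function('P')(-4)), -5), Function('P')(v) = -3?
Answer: 34755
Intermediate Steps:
Function('J')(E) = -4
Function('T')(D, w) = Add(-6, w) (Function('T')(D, w) = Add(Add(Add(Add(w, -4), 6), -3), -5) = Add(Add(Add(Add(-4, w), 6), -3), -5) = Add(Add(Add(2, w), -3), -5) = Add(Add(-1, w), -5) = Add(-6, w))
Add(Add(7036, 20830), Pow(Add(Function('T')(4, -5), -72), 2)) = Add(Add(7036, 20830), Pow(Add(Add(-6, -5), -72), 2)) = Add(27866, Pow(Add(-11, -72), 2)) = Add(27866, Pow(-83, 2)) = Add(27866, 6889) = 34755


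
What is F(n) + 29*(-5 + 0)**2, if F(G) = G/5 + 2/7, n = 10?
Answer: 5091/7 ≈ 727.29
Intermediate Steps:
F(G) = 2/7 + G/5 (F(G) = G*(1/5) + 2*(1/7) = G/5 + 2/7 = 2/7 + G/5)
F(n) + 29*(-5 + 0)**2 = (2/7 + (1/5)*10) + 29*(-5 + 0)**2 = (2/7 + 2) + 29*(-5)**2 = 16/7 + 29*25 = 16/7 + 725 = 5091/7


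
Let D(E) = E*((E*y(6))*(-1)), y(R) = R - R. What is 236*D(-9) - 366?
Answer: -366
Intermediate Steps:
y(R) = 0
D(E) = 0 (D(E) = E*((E*0)*(-1)) = E*(0*(-1)) = E*0 = 0)
236*D(-9) - 366 = 236*0 - 366 = 0 - 366 = -366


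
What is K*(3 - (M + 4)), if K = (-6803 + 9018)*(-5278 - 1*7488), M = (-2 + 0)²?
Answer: 141383450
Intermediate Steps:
M = 4 (M = (-2)² = 4)
K = -28276690 (K = 2215*(-5278 - 7488) = 2215*(-12766) = -28276690)
K*(3 - (M + 4)) = -28276690*(3 - (4 + 4)) = -28276690*(3 - 1*8) = -28276690*(3 - 8) = -28276690*(-5) = 141383450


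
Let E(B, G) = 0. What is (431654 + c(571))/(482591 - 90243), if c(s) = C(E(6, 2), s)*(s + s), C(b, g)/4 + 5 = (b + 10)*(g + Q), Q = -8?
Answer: 13063327/196174 ≈ 66.590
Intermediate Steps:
C(b, g) = -20 + 4*(-8 + g)*(10 + b) (C(b, g) = -20 + 4*((b + 10)*(g - 8)) = -20 + 4*((10 + b)*(-8 + g)) = -20 + 4*((-8 + g)*(10 + b)) = -20 + 4*(-8 + g)*(10 + b))
c(s) = 2*s*(-340 + 40*s) (c(s) = (-340 - 32*0 + 40*s + 4*0*s)*(s + s) = (-340 + 0 + 40*s + 0)*(2*s) = (-340 + 40*s)*(2*s) = 2*s*(-340 + 40*s))
(431654 + c(571))/(482591 - 90243) = (431654 + 40*571*(-17 + 2*571))/(482591 - 90243) = (431654 + 40*571*(-17 + 1142))/392348 = (431654 + 40*571*1125)*(1/392348) = (431654 + 25695000)*(1/392348) = 26126654*(1/392348) = 13063327/196174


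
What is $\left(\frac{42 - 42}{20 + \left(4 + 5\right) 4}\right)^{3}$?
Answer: $0$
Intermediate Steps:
$\left(\frac{42 - 42}{20 + \left(4 + 5\right) 4}\right)^{3} = \left(\frac{0}{20 + 9 \cdot 4}\right)^{3} = \left(\frac{0}{20 + 36}\right)^{3} = \left(\frac{0}{56}\right)^{3} = \left(0 \cdot \frac{1}{56}\right)^{3} = 0^{3} = 0$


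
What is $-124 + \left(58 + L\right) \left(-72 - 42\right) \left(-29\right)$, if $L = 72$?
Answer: $429656$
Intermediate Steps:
$-124 + \left(58 + L\right) \left(-72 - 42\right) \left(-29\right) = -124 + \left(58 + 72\right) \left(-72 - 42\right) \left(-29\right) = -124 + 130 \left(-114\right) \left(-29\right) = -124 - -429780 = -124 + 429780 = 429656$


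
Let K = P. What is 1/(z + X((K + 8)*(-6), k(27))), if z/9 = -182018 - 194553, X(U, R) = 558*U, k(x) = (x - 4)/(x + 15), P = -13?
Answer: -1/3372399 ≈ -2.9652e-7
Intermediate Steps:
k(x) = (-4 + x)/(15 + x)
K = -13
z = -3389139 (z = 9*(-182018 - 194553) = 9*(-376571) = -3389139)
1/(z + X((K + 8)*(-6), k(27))) = 1/(-3389139 + 558*((-13 + 8)*(-6))) = 1/(-3389139 + 558*(-5*(-6))) = 1/(-3389139 + 558*30) = 1/(-3389139 + 16740) = 1/(-3372399) = -1/3372399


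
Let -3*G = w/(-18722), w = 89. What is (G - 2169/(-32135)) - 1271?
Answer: -2293896111041/1804894410 ≈ -1270.9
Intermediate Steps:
G = 89/56166 (G = -89/(3*(-18722)) = -89*(-1)/(3*18722) = -1/3*(-89/18722) = 89/56166 ≈ 0.0015846)
(G - 2169/(-32135)) - 1271 = (89/56166 - 2169/(-32135)) - 1271 = (89/56166 - 2169*(-1/32135)) - 1271 = (89/56166 + 2169/32135) - 1271 = 124684069/1804894410 - 1271 = -2293896111041/1804894410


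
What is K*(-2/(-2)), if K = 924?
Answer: 924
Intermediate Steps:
K*(-2/(-2)) = 924*(-2/(-2)) = 924*(-2*(-½)) = 924*1 = 924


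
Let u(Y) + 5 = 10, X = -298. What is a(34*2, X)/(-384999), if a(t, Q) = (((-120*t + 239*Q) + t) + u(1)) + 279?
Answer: 79030/384999 ≈ 0.20527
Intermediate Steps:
u(Y) = 5 (u(Y) = -5 + 10 = 5)
a(t, Q) = 284 - 119*t + 239*Q (a(t, Q) = (((-120*t + 239*Q) + t) + 5) + 279 = ((-119*t + 239*Q) + 5) + 279 = (5 - 119*t + 239*Q) + 279 = 284 - 119*t + 239*Q)
a(34*2, X)/(-384999) = (284 - 4046*2 + 239*(-298))/(-384999) = (284 - 119*68 - 71222)*(-1/384999) = (284 - 8092 - 71222)*(-1/384999) = -79030*(-1/384999) = 79030/384999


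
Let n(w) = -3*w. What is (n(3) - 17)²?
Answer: 676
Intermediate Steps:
(n(3) - 17)² = (-3*3 - 17)² = (-9 - 17)² = (-26)² = 676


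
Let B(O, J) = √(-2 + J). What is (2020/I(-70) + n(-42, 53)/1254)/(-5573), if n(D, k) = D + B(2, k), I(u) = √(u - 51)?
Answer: 7/1164757 - √51/6988542 + 2020*I/61303 ≈ 4.988e-6 + 0.032951*I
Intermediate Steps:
I(u) = √(-51 + u)
n(D, k) = D + √(-2 + k)
(2020/I(-70) + n(-42, 53)/1254)/(-5573) = (2020/(√(-51 - 70)) + (-42 + √(-2 + 53))/1254)/(-5573) = (2020/(√(-121)) + (-42 + √51)*(1/1254))*(-1/5573) = (2020/((11*I)) + (-7/209 + √51/1254))*(-1/5573) = (2020*(-I/11) + (-7/209 + √51/1254))*(-1/5573) = (-2020*I/11 + (-7/209 + √51/1254))*(-1/5573) = (-7/209 - 2020*I/11 + √51/1254)*(-1/5573) = 7/1164757 - √51/6988542 + 2020*I/61303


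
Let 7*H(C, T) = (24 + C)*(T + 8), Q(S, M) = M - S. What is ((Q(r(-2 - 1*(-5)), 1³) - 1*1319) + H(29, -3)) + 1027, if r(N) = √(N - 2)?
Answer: -1779/7 ≈ -254.14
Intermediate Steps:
r(N) = √(-2 + N)
H(C, T) = (8 + T)*(24 + C)/7 (H(C, T) = ((24 + C)*(T + 8))/7 = ((24 + C)*(8 + T))/7 = ((8 + T)*(24 + C))/7 = (8 + T)*(24 + C)/7)
((Q(r(-2 - 1*(-5)), 1³) - 1*1319) + H(29, -3)) + 1027 = (((1³ - √(-2 + (-2 - 1*(-5)))) - 1*1319) + (192/7 + (8/7)*29 + (24/7)*(-3) + (⅐)*29*(-3))) + 1027 = (((1 - √(-2 + (-2 + 5))) - 1319) + (192/7 + 232/7 - 72/7 - 87/7)) + 1027 = (((1 - √(-2 + 3)) - 1319) + 265/7) + 1027 = (((1 - √1) - 1319) + 265/7) + 1027 = (((1 - 1*1) - 1319) + 265/7) + 1027 = (((1 - 1) - 1319) + 265/7) + 1027 = ((0 - 1319) + 265/7) + 1027 = (-1319 + 265/7) + 1027 = -8968/7 + 1027 = -1779/7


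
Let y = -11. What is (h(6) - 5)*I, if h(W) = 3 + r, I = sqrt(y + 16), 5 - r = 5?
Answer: -2*sqrt(5) ≈ -4.4721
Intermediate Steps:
r = 0 (r = 5 - 1*5 = 5 - 5 = 0)
I = sqrt(5) (I = sqrt(-11 + 16) = sqrt(5) ≈ 2.2361)
h(W) = 3 (h(W) = 3 + 0 = 3)
(h(6) - 5)*I = (3 - 5)*sqrt(5) = -2*sqrt(5)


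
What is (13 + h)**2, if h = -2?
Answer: 121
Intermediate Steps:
(13 + h)**2 = (13 - 2)**2 = 11**2 = 121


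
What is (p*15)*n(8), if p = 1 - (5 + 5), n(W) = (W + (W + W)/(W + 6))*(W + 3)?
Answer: -95040/7 ≈ -13577.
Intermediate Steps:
n(W) = (3 + W)*(W + 2*W/(6 + W)) (n(W) = (W + (2*W)/(6 + W))*(3 + W) = (W + 2*W/(6 + W))*(3 + W) = (3 + W)*(W + 2*W/(6 + W)))
p = -9 (p = 1 - 1*10 = 1 - 10 = -9)
(p*15)*n(8) = (-9*15)*(8*(24 + 8² + 11*8)/(6 + 8)) = -1080*(24 + 64 + 88)/14 = -1080*176/14 = -135*704/7 = -95040/7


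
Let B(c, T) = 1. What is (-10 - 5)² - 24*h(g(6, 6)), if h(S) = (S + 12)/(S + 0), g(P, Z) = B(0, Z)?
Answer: -87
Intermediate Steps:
g(P, Z) = 1
h(S) = (12 + S)/S
(-10 - 5)² - 24*h(g(6, 6)) = (-10 - 5)² - 24*(12 + 1)/1 = (-15)² - 24*13 = 225 - 24*13 = 225 - 312 = -87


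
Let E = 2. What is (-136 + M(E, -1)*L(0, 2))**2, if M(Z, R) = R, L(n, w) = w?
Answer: 19044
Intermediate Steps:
(-136 + M(E, -1)*L(0, 2))**2 = (-136 - 1*2)**2 = (-136 - 2)**2 = (-138)**2 = 19044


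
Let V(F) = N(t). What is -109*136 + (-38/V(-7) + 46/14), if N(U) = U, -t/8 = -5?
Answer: -2075033/140 ≈ -14822.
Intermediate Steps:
t = 40 (t = -8*(-5) = 40)
V(F) = 40
-109*136 + (-38/V(-7) + 46/14) = -109*136 + (-38/40 + 46/14) = -14824 + (-38*1/40 + 46*(1/14)) = -14824 + (-19/20 + 23/7) = -14824 + 327/140 = -2075033/140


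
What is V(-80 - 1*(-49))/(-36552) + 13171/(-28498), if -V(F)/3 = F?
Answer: -80679451/173609816 ≈ -0.46472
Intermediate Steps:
V(F) = -3*F
V(-80 - 1*(-49))/(-36552) + 13171/(-28498) = -3*(-80 - 1*(-49))/(-36552) + 13171/(-28498) = -3*(-80 + 49)*(-1/36552) + 13171*(-1/28498) = -3*(-31)*(-1/36552) - 13171/28498 = 93*(-1/36552) - 13171/28498 = -31/12184 - 13171/28498 = -80679451/173609816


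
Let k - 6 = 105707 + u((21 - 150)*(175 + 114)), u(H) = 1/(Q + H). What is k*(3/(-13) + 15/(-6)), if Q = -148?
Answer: -140463981598/486577 ≈ -2.8868e+5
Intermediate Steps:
u(H) = 1/(-148 + H)
k = 3956731876/37429 (k = 6 + (105707 + 1/(-148 + (21 - 150)*(175 + 114))) = 6 + (105707 + 1/(-148 - 129*289)) = 6 + (105707 + 1/(-148 - 37281)) = 6 + (105707 + 1/(-37429)) = 6 + (105707 - 1/37429) = 6 + 3956507302/37429 = 3956731876/37429 ≈ 1.0571e+5)
k*(3/(-13) + 15/(-6)) = 3956731876*(3/(-13) + 15/(-6))/37429 = 3956731876*(3*(-1/13) + 15*(-1/6))/37429 = 3956731876*(-3/13 - 5/2)/37429 = (3956731876/37429)*(-71/26) = -140463981598/486577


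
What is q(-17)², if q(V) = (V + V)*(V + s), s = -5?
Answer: 559504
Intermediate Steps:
q(V) = 2*V*(-5 + V) (q(V) = (V + V)*(V - 5) = (2*V)*(-5 + V) = 2*V*(-5 + V))
q(-17)² = (2*(-17)*(-5 - 17))² = (2*(-17)*(-22))² = 748² = 559504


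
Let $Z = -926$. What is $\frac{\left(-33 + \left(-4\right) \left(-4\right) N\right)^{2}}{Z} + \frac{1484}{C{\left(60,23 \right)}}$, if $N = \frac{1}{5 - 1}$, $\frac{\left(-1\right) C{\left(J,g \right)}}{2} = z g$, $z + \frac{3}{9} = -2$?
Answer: $\frac{275125}{21298} \approx 12.918$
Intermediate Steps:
$z = - \frac{7}{3}$ ($z = - \frac{1}{3} - 2 = - \frac{7}{3} \approx -2.3333$)
$C{\left(J,g \right)} = \frac{14 g}{3}$ ($C{\left(J,g \right)} = - 2 \left(- \frac{7 g}{3}\right) = \frac{14 g}{3}$)
$N = \frac{1}{4} \approx 0.25$
$\frac{\left(-33 + \left(-4\right) \left(-4\right) N\right)^{2}}{Z} + \frac{1484}{C{\left(60,23 \right)}} = \frac{\left(-33 + \left(-4\right) \left(-4\right) \frac{1}{4}\right)^{2}}{-926} + \frac{1484}{\frac{14}{3} \cdot 23} = \left(-33 + 16 \cdot \frac{1}{4}\right)^{2} \left(- \frac{1}{926}\right) + \frac{1484}{\frac{322}{3}} = \left(-33 + 4\right)^{2} \left(- \frac{1}{926}\right) + 1484 \cdot \frac{3}{322} = \left(-29\right)^{2} \left(- \frac{1}{926}\right) + \frac{318}{23} = 841 \left(- \frac{1}{926}\right) + \frac{318}{23} = - \frac{841}{926} + \frac{318}{23} = \frac{275125}{21298}$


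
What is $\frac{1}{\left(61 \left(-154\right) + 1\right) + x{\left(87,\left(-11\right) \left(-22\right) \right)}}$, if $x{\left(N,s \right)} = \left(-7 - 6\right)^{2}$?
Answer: $- \frac{1}{9224} \approx -0.00010841$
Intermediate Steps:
$x{\left(N,s \right)} = 169$ ($x{\left(N,s \right)} = \left(-13\right)^{2} = 169$)
$\frac{1}{\left(61 \left(-154\right) + 1\right) + x{\left(87,\left(-11\right) \left(-22\right) \right)}} = \frac{1}{\left(61 \left(-154\right) + 1\right) + 169} = \frac{1}{\left(-9394 + 1\right) + 169} = \frac{1}{-9393 + 169} = \frac{1}{-9224} = - \frac{1}{9224}$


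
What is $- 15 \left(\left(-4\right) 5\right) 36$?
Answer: $10800$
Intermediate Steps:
$- 15 \left(\left(-4\right) 5\right) 36 = \left(-15\right) \left(-20\right) 36 = 300 \cdot 36 = 10800$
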